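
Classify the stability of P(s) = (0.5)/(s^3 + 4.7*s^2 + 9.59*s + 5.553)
Denominator: s^3 + 4.7*s^2 + 9.59*s + 5.553 = (s + 0.9)(s^2 + 3.8*s + 6.17). Poles: -0.9, -1.9 + 1.6j, -1.9 - 1.6j. Stable (all poles in LHP)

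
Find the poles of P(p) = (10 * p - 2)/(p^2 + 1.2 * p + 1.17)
Set denominator = 0: p^2 + 1.2*p + 1.17 = 0 → Poles: -0.6 + 0.9j, -0.6 - 0.9j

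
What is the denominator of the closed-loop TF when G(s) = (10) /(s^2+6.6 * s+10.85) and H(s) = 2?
Characteristic poly = G_den * H_den + G_num * H_num = (s^2 + 6.6*s + 10.85) + (20) = s^2 + 6.6*s + 30.85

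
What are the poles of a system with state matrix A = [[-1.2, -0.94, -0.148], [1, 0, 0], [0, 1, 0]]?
Eigenvalues solve det(λI - A) = 0.
Characteristic polynomial: λ^3 + 1.2*λ^2 + 0.94*λ + 0.148 = 0.
Factor: (λ + 0.2)(λ^2 + λ + 0.74) = 0.
Roots: -0.2, -0.5 + 0.7j, -0.5 - 0.7j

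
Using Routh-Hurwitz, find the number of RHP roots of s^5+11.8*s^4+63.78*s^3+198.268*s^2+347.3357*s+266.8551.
Routh array:
s^5: [1, 63.78, 347.3357]; s^4: [11.8, 198.268, 266.8551]; s^3: [46.9776, 324.721]; s^2: [116.704, 266.8551]; s^1: [217.301]; s^0: [266.8551]
First column: [1, 11.8, 46.9776, 116.704, 217.301, 266.8551]. Sign changes = RHP roots = 0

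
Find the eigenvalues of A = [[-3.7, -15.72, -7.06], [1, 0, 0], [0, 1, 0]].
Eigenvalues solve det(λI - A) = 0.
Characteristic polynomial: λ^3 + 3.7*λ^2 + 15.72*λ + 7.06 = 0.
Factor: (λ + 0.5)(λ^2 + 3.2*λ + 14.12) = 0.
Roots: -0.5, -1.6 + 3.4j, -1.6 - 3.4j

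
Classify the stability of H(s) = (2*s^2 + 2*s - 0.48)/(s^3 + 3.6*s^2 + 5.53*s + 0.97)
Denominator: s^3 + 3.6*s^2 + 5.53*s + 0.97 = (s + 0.2)(s^2 + 3.4*s + 4.85). Poles: -0.2, -1.7 + 1.4j, -1.7 - 1.4j. Stable (all poles in LHP)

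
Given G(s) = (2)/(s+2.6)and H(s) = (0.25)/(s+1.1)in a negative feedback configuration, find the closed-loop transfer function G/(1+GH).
Closed-loop T = G/(1+GH).
Numerator: G_num * H_den = 2*s + 2.2.
Denominator: G_den * H_den + G_num * H_num = (s^2 + 3.7*s + 2.86) + (0.5) = s^2 + 3.7*s + 3.36.
T(s) = (2*s + 2.2)/(s^2 + 3.7*s + 3.36)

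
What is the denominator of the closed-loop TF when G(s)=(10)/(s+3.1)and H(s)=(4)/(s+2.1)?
Characteristic poly = G_den * H_den + G_num * H_num = (s^2 + 5.2*s + 6.51) + (40) = s^2 + 5.2*s + 46.51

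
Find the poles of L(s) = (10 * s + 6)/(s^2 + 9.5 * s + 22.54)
Set denominator = 0: s^2 + 9.5*s + 22.54 = (s + 4.9)(s + 4.6) = 0 → Poles: -4.6, -4.9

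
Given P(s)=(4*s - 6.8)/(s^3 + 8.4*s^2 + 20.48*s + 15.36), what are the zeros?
Set numerator = 0: 4*s - 6.8 = 0 → Zeros: 1.7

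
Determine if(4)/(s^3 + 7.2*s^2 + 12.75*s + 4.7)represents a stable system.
Denominator: s^3 + 7.2*s^2 + 12.75*s + 4.7 = (s + 0.5)(s + 2)(s + 4.7). Poles: -0.5, -2, -4.7. All Re(p)<0: Yes (stable)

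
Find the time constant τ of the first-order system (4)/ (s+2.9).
First-order system: τ = -1/pole. Pole = -2.9. τ = -1/(-2.9) = 0.3448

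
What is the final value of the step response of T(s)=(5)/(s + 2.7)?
FVT: lim_{t→∞} y(t) = lim_{s→0} s*Y(s) where Y(s) = T(s)/s.
= lim_{s→0} T(s) = T(0) = num(0)/den(0) = 5/2.7 = 1.852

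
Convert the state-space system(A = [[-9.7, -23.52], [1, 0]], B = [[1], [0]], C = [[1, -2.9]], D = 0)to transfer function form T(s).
T(s) = C(sI - A)⁻¹B + D.
Characteristic polynomial det(sI - A) = s^2 + 9.7*s + 23.52.
Numerator from C·adj(sI-A)·B + D·det(sI-A) = s - 2.9.
T(s) = (s - 2.9)/(s^2 + 9.7*s + 23.52)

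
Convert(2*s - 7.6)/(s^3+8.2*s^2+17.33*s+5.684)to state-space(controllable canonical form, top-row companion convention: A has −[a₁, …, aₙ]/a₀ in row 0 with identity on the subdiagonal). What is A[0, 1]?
Reachable canonical form for den = s^3 + 8.2*s^2 + 17.33*s + 5.684: top row of A = -[a₁,a₂,...,aₙ]/a₀, ones on the subdiagonal, zeros elsewhere.
A = [[-8.2, -17.33, -5.684], [1, 0, 0], [0, 1, 0]].
A[0,1] = -17.33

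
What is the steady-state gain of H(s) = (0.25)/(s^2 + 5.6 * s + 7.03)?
DC gain = H(0) = num(0)/den(0) = 0.25/7.03 = 0.03556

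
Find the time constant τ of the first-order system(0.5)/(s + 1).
First-order system: τ = -1/pole. Pole = -1. τ = -1/(-1) = 1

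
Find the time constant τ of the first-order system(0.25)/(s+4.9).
First-order system: τ = -1/pole. Pole = -4.9. τ = -1/(-4.9) = 0.2041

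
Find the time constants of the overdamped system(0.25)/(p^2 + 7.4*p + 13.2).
Overdamped: real poles at -4.4, -3. τ = -1/pole → τ₁ = 0.2273, τ₂ = 0.3333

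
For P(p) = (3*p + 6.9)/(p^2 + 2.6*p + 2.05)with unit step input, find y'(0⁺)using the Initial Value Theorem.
IVT: y'(0⁺) = lim_{p→∞} p²·Y(p) = lim_{p→∞} p·P(p).
deg(num) = 1, deg(den) = 2, relative degree = 1, so p·P(p) → (leading num)/(leading den) = 3/1 = 3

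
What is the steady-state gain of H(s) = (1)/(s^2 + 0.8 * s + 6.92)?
DC gain = H(0) = num(0)/den(0) = 1/6.92 = 0.1445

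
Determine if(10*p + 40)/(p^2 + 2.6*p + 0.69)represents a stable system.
Denominator: p^2 + 2.6*p + 0.69 = (p + 0.3)(p + 2.3). Poles: -0.3, -2.3. All Re(p)<0: Yes (stable)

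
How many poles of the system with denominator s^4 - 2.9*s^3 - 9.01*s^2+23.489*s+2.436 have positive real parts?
s^4 - 2.9*s^3 - 9.01*s^2 + 23.489*s + 2.436 = (s - 2.4)(s + 2.9)(s + 0.1)(s - 3.5). Poles: -0.1, -2.9, 2.4, 3.5. RHP poles (Re>0): 2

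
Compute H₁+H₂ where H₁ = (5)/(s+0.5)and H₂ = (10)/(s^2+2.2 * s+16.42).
Parallel: H = H₁ + H₂ = (n₁·d₂ + n₂·d₁)/(d₁·d₂).
n₁·d₂ = 5*s^2 + 11*s + 82.1. n₂·d₁ = 10*s + 5. Sum = 5*s^2 + 21*s + 87.1. d₁·d₂ = s^3 + 2.7*s^2 + 17.52*s + 8.21.
H(s) = (5*s^2 + 21*s + 87.1)/(s^3 + 2.7*s^2 + 17.52*s + 8.21)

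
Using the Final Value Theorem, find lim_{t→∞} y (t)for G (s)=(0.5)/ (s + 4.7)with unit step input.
FVT: lim_{t→∞} y(t) = lim_{s→0} s*Y(s) where Y(s) = G(s)/s.
= lim_{s→0} G(s) = G(0) = num(0)/den(0) = 0.5/4.7 = 0.1064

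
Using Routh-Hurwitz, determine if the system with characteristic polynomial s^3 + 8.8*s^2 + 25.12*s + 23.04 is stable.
Routh array:
s^3: [1, 25.12]; s^2: [8.8, 23.04]; s^1: [22.5018]; s^0: [23.04]
First column: [1, 8.8, 22.5018, 23.04]. Sign changes = 0.
Yes, stable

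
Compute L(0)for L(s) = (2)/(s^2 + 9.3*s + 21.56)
DC gain = L(0) = num(0)/den(0) = 2/21.56 = 0.09276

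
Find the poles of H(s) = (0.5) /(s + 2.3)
Set denominator = 0: s + 2.3 = 0 → Poles: -2.3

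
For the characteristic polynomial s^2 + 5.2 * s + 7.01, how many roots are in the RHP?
Poles: -2.6 + 0.5j, -2.6 - 0.5j. RHP poles (Re>0): 0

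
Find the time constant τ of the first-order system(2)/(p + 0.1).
First-order system: τ = -1/pole. Pole = -0.1. τ = -1/(-0.1) = 10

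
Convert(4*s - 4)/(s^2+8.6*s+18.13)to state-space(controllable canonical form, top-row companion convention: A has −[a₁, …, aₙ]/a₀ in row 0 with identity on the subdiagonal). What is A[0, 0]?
Reachable canonical form for den = s^2 + 8.6*s + 18.13: top row of A = -[a₁,a₂,...,aₙ]/a₀, ones on the subdiagonal, zeros elsewhere.
A = [[-8.6, -18.13], [1, 0]].
A[0,0] = -8.6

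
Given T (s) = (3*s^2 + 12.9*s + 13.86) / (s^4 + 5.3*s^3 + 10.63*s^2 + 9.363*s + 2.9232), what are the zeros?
Set numerator = 0: 3*s^2 + 12.9*s + 13.86 = 3*(s + 2.2)(s + 2.1) = 0 → Zeros: -2.1, -2.2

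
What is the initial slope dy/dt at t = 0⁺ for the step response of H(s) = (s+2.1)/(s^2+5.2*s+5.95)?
IVT: y'(0⁺) = lim_{s→∞} s²·Y(s) = lim_{s→∞} s·H(s).
deg(num) = 1, deg(den) = 2, relative degree = 1, so s·H(s) → (leading num)/(leading den) = 1/1 = 1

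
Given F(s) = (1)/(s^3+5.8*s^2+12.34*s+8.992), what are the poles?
Set denominator = 0: s^3 + 5.8*s^2 + 12.34*s + 8.992 = (s + 1.6)(s^2 + 4.2*s + 5.62) = 0 → Poles: -1.6, -2.1 + 1.1j, -2.1 - 1.1j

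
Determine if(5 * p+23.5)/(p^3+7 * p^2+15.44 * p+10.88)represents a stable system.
Denominator: p^3 + 7*p^2 + 15.44*p + 10.88 = (p + 2)(p + 1.6)(p + 3.4). Poles: -1.6, -2, -3.4. All Re(p)<0: Yes (stable)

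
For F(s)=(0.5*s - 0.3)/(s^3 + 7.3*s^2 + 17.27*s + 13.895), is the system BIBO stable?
Denominator: s^3 + 7.3*s^2 + 17.27*s + 13.895 = (s + 3.5)(s^2 + 3.8*s + 3.97). Poles: -1.9 + 0.6j, -1.9 - 0.6j, -3.5. All Re(p)<0: Yes (stable)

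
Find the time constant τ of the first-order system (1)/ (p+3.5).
First-order system: τ = -1/pole. Pole = -3.5. τ = -1/(-3.5) = 0.2857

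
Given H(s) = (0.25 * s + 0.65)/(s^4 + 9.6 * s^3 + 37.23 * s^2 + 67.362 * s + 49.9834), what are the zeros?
Set numerator = 0: 0.25*s + 0.65 = 0 → Zeros: -2.6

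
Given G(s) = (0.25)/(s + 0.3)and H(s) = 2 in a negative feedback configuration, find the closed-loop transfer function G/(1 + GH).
Closed-loop T = G/(1+GH).
Numerator: G_num * H_den = 0.25.
Denominator: G_den * H_den + G_num * H_num = (s + 0.3) + (0.5) = s + 0.8.
T(s) = (0.25)/(s + 0.8)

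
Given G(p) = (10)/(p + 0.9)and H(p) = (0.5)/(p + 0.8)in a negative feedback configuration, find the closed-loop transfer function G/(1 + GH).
Closed-loop T = G/(1+GH).
Numerator: G_num * H_den = 10*p + 8.
Denominator: G_den * H_den + G_num * H_num = (p^2 + 1.7*p + 0.72) + (5) = p^2 + 1.7*p + 5.72.
T(p) = (10*p + 8)/(p^2 + 1.7*p + 5.72)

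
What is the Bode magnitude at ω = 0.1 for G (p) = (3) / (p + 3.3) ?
Substitute p = j*0.1: G(j0.1) = 0.908257 - 0.0275229j.
|G(j0.1)| = sqrt(Re² + Im²) = 0.9087.
20*log₁₀(0.9087) = -0.83 dB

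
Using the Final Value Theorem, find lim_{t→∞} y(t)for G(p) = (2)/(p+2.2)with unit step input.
FVT: lim_{t→∞} y(t) = lim_{p→0} p*Y(p) where Y(p) = G(p)/p.
= lim_{p→0} G(p) = G(0) = num(0)/den(0) = 2/2.2 = 0.9091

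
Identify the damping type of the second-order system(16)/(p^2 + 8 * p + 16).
Standard form: ωn²/(p²+2ζωn·p+ωn²) gives ωn=4, ζ=1.
Critically damped (ζ = 1)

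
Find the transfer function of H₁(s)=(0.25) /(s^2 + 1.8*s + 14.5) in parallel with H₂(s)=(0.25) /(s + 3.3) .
Parallel: H = H₁ + H₂ = (n₁·d₂ + n₂·d₁)/(d₁·d₂).
n₁·d₂ = 0.25*s + 0.825. n₂·d₁ = 0.25*s^2 + 0.45*s + 3.625. Sum = 0.25*s^2 + 0.7*s + 4.45. d₁·d₂ = s^3 + 5.1*s^2 + 20.44*s + 47.85.
H(s) = (0.25*s^2 + 0.7*s + 4.45)/(s^3 + 5.1*s^2 + 20.44*s + 47.85)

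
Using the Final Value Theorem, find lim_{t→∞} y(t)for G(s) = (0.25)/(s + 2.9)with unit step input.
FVT: lim_{t→∞} y(t) = lim_{s→0} s*Y(s) where Y(s) = G(s)/s.
= lim_{s→0} G(s) = G(0) = num(0)/den(0) = 0.25/2.9 = 0.08621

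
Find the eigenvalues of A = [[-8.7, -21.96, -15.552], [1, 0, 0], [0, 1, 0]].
Eigenvalues solve det(λI - A) = 0.
Characteristic polynomial: λ^3 + 8.7*λ^2 + 21.96*λ + 15.552 = 0.
Factor: (λ + 1.2)(λ + 4.8)(λ + 2.7) = 0.
Roots: -1.2, -2.7, -4.8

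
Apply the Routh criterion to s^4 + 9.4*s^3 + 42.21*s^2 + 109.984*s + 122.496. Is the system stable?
Routh array:
s^4: [1, 42.21, 122.496]; s^3: [9.4, 109.984]; s^2: [30.5096, 122.496]; s^1: [72.243]; s^0: [122.496]
First column: [1, 9.4, 30.5096, 72.243, 122.496]. Sign changes = 0.
Yes, stable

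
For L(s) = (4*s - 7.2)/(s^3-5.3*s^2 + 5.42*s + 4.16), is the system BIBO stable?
Denominator: s^3 - 5.3*s^2 + 5.42*s + 4.16 = (s - 3.2)(s + 0.5)(s - 2.6). Poles: -0.5, 2.6, 3.2. All Re(p)<0: No (unstable)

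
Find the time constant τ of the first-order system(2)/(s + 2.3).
First-order system: τ = -1/pole. Pole = -2.3. τ = -1/(-2.3) = 0.4348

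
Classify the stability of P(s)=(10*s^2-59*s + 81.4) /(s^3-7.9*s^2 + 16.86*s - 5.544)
Denominator: s^3 - 7.9*s^2 + 16.86*s - 5.544 = (s - 4.2)(s - 3.3)(s - 0.4). Poles: 0.4, 3.3, 4.2. Unstable (3 pole(s) in RHP)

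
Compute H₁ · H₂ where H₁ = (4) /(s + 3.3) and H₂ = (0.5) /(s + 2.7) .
Series: H = H₁ · H₂ = (n₁·n₂)/(d₁·d₂).
Num: n₁·n₂ = 2. Den: d₁·d₂ = s^2 + 6*s + 8.91.
H(s) = (2)/(s^2 + 6*s + 8.91)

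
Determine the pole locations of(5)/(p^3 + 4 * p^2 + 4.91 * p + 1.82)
Set denominator = 0: p^3 + 4*p^2 + 4.91*p + 1.82 = (p + 0.7)(p + 1.3)(p + 2) = 0 → Poles: -0.7, -1.3, -2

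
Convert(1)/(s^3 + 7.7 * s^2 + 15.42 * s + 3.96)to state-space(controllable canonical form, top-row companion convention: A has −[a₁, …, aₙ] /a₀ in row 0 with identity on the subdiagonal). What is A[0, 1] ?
Reachable canonical form for den = s^3 + 7.7*s^2 + 15.42*s + 3.96: top row of A = -[a₁,a₂,...,aₙ]/a₀, ones on the subdiagonal, zeros elsewhere.
A = [[-7.7, -15.42, -3.96], [1, 0, 0], [0, 1, 0]].
A[0,1] = -15.42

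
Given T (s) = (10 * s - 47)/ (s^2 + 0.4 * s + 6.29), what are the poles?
Set denominator = 0: s^2 + 0.4*s + 6.29 = 0 → Poles: -0.2 + 2.5j, -0.2 - 2.5j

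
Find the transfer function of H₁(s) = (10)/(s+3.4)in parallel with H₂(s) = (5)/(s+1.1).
Parallel: H = H₁ + H₂ = (n₁·d₂ + n₂·d₁)/(d₁·d₂).
n₁·d₂ = 10*s + 11. n₂·d₁ = 5*s + 17. Sum = 15*s + 28. d₁·d₂ = s^2 + 4.5*s + 3.74.
H(s) = (15*s + 28)/(s^2 + 4.5*s + 3.74)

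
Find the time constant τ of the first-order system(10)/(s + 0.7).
First-order system: τ = -1/pole. Pole = -0.7. τ = -1/(-0.7) = 1.429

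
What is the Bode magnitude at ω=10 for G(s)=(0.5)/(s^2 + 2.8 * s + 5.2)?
Substitute s = j*10: G(j10) = -0.00485107 - 0.00143281j.
|G(j10)| = sqrt(Re² + Im²) = 0.005058.
20*log₁₀(0.005058) = -45.92 dB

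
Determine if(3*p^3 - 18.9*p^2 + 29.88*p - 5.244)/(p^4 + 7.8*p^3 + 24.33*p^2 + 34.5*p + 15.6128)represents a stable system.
Denominator: p^4 + 7.8*p^3 + 24.33*p^2 + 34.5*p + 15.6128 = (p + 2.8)(p + 0.8)(p^2 + 4.2*p + 6.97). Poles: -0.8, -2.1 + 1.6j, -2.1 - 1.6j, -2.8. All Re(p)<0: Yes (stable)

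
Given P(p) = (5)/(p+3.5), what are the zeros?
Numerator is a nonzero constant (5) → Zeros: none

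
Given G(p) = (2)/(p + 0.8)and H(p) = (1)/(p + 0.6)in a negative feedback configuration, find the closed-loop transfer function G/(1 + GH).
Closed-loop T = G/(1+GH).
Numerator: G_num * H_den = 2*p + 1.2.
Denominator: G_den * H_den + G_num * H_num = (p^2 + 1.4*p + 0.48) + (2) = p^2 + 1.4*p + 2.48.
T(p) = (2*p + 1.2)/(p^2 + 1.4*p + 2.48)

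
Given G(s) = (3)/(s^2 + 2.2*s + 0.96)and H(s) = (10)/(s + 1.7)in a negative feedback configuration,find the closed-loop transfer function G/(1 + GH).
Closed-loop T = G/(1+GH).
Numerator: G_num * H_den = 3*s + 5.1.
Denominator: G_den * H_den + G_num * H_num = (s^3 + 3.9*s^2 + 4.7*s + 1.632) + (30) = s^3 + 3.9*s^2 + 4.7*s + 31.632.
T(s) = (3*s + 5.1)/(s^3 + 3.9*s^2 + 4.7*s + 31.632)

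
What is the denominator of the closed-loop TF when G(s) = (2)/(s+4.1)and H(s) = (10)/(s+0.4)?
Characteristic poly = G_den * H_den + G_num * H_num = (s^2 + 4.5*s + 1.64) + (20) = s^2 + 4.5*s + 21.64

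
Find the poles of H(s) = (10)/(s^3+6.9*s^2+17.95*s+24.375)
Set denominator = 0: s^3 + 6.9*s^2 + 17.95*s + 24.375 = (s + 3.9)(s^2 + 3*s + 6.25) = 0 → Poles: -1.5 + 2j, -1.5 - 2j, -3.9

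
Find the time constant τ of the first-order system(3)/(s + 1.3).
First-order system: τ = -1/pole. Pole = -1.3. τ = -1/(-1.3) = 0.7692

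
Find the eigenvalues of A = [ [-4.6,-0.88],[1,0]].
Eigenvalues solve det(λI - A) = 0.
Characteristic polynomial: λ^2 + 4.6*λ + 0.88 = 0.
Factor: (λ + 4.4)(λ + 0.2) = 0.
Roots: -0.2, -4.4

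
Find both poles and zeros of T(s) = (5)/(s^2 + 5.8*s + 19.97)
Set denominator = 0: s^2 + 5.8*s + 19.97 = 0 → Poles: -2.9 + 3.4j, -2.9 - 3.4j
Numerator is a nonzero constant (5) → Zeros: none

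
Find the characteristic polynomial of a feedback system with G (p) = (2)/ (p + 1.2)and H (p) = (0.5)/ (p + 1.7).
Characteristic poly = G_den * H_den + G_num * H_num = (p^2 + 2.9*p + 2.04) + (1) = p^2 + 2.9*p + 3.04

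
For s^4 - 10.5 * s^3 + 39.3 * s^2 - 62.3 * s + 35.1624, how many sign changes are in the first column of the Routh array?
Routh array:
s^4: [1, 39.3, 35.1624]; s^3: [-10.5, -62.3]; s^2: [33.3667, 35.1624]; s^1: [-51.2349]; s^0: [35.1624]
First column: [1, -10.5, 33.3667, -51.2349, 35.1624]. Sign changes = 4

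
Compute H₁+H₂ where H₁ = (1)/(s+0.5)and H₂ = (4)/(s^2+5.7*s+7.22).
Parallel: H = H₁ + H₂ = (n₁·d₂ + n₂·d₁)/(d₁·d₂).
n₁·d₂ = s^2 + 5.7*s + 7.22. n₂·d₁ = 4*s + 2. Sum = s^2 + 9.7*s + 9.22. d₁·d₂ = s^3 + 6.2*s^2 + 10.07*s + 3.61.
H(s) = (s^2 + 9.7*s + 9.22)/(s^3 + 6.2*s^2 + 10.07*s + 3.61)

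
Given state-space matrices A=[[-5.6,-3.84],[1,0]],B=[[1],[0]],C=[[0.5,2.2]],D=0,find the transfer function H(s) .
H(s) = C(sI - A)⁻¹B + D.
Characteristic polynomial det(sI - A) = s^2 + 5.6*s + 3.84.
Numerator from C·adj(sI-A)·B + D·det(sI-A) = 0.5*s + 2.2.
H(s) = (0.5*s + 2.2)/(s^2 + 5.6*s + 3.84)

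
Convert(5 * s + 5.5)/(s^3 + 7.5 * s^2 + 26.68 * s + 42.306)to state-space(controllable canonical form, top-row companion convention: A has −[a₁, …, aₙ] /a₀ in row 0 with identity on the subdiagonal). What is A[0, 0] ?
Reachable canonical form for den = s^3 + 7.5*s^2 + 26.68*s + 42.306: top row of A = -[a₁,a₂,...,aₙ]/a₀, ones on the subdiagonal, zeros elsewhere.
A = [[-7.5, -26.68, -42.306], [1, 0, 0], [0, 1, 0]].
A[0,0] = -7.5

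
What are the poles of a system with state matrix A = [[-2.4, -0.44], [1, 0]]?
Eigenvalues solve det(λI - A) = 0.
Characteristic polynomial: λ^2 + 2.4*λ + 0.44 = 0.
Factor: (λ + 0.2)(λ + 2.2) = 0.
Roots: -0.2, -2.2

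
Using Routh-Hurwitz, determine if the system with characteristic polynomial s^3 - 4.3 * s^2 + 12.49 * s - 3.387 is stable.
Routh array:
s^3: [1, 12.49]; s^2: [-4.3, -3.387]; s^1: [11.7023]; s^0: [-3.387]
First column: [1, -4.3, 11.7023, -3.387]. Sign changes = 3.
No, unstable (3 RHP root(s))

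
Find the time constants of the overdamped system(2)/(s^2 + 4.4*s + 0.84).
Overdamped: real poles at -4.2, -0.2. τ = -1/pole → τ₁ = 0.2381, τ₂ = 5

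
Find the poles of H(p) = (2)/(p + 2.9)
Set denominator = 0: p + 2.9 = 0 → Poles: -2.9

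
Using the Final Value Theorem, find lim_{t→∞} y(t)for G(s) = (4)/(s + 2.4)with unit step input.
FVT: lim_{t→∞} y(t) = lim_{s→0} s*Y(s) where Y(s) = G(s)/s.
= lim_{s→0} G(s) = G(0) = num(0)/den(0) = 4/2.4 = 1.667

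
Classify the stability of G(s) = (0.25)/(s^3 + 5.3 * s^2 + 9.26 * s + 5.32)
Denominator: s^3 + 5.3*s^2 + 9.26*s + 5.32 = (s + 1.9)(s + 2)(s + 1.4). Poles: -1.4, -1.9, -2. Stable (all poles in LHP)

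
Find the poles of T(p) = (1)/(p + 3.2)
Set denominator = 0: p + 3.2 = 0 → Poles: -3.2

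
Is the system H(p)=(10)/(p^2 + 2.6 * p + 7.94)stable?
Denominator: p^2 + 2.6*p + 7.94. Poles: -1.3 + 2.5j, -1.3 - 2.5j. All Re(p)<0: Yes (stable)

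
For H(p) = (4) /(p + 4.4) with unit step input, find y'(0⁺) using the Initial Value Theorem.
IVT: y'(0⁺) = lim_{p→∞} p²·Y(p) = lim_{p→∞} p·H(p).
deg(num) = 0, deg(den) = 1, relative degree = 1, so p·H(p) → (leading num)/(leading den) = 4/1 = 4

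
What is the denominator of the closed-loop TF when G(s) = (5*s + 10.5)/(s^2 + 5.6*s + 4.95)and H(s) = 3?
Characteristic poly = G_den * H_den + G_num * H_num = (s^2 + 5.6*s + 4.95) + (15*s + 31.5) = s^2 + 20.6*s + 36.45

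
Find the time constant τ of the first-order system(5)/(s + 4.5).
First-order system: τ = -1/pole. Pole = -4.5. τ = -1/(-4.5) = 0.2222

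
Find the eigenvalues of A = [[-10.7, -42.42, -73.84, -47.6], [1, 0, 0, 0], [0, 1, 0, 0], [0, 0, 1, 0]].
Eigenvalues solve det(λI - A) = 0.
Characteristic polynomial: λ^4 + 10.7*λ^3 + 42.42*λ^2 + 73.84*λ + 47.6 = 0.
Factor: (λ + 2)(λ + 2.8)(λ + 2.5)(λ + 3.4) = 0.
Roots: -2, -2.5, -2.8, -3.4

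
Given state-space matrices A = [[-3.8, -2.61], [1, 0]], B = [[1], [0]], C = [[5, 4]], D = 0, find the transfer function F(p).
F(p) = C(pI - A)⁻¹B + D.
Characteristic polynomial det(pI - A) = p^2 + 3.8*p + 2.61.
Numerator from C·adj(pI-A)·B + D·det(pI-A) = 5*p + 4.
F(p) = (5*p + 4)/(p^2 + 3.8*p + 2.61)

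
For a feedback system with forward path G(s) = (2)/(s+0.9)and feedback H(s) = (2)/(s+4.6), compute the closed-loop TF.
Closed-loop T = G/(1+GH).
Numerator: G_num * H_den = 2*s + 9.2.
Denominator: G_den * H_den + G_num * H_num = (s^2 + 5.5*s + 4.14) + (4) = s^2 + 5.5*s + 8.14.
T(s) = (2*s + 9.2)/(s^2 + 5.5*s + 8.14)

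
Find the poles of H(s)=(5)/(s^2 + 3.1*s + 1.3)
Set denominator = 0: s^2 + 3.1*s + 1.3 = (s + 2.6)(s + 0.5) = 0 → Poles: -0.5, -2.6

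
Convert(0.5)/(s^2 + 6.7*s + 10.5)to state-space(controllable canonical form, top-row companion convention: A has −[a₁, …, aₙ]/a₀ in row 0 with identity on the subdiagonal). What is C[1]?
Reachable canonical form: C = numerator coefficients (right-aligned, zero-padded to length n).
num = 0.5, C = [[0, 0.5]].
C[1] = 0.5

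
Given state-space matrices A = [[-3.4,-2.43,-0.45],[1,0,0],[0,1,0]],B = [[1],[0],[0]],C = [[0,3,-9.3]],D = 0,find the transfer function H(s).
H(s) = C(sI - A)⁻¹B + D.
Characteristic polynomial det(sI - A) = s^3 + 3.4*s^2 + 2.43*s + 0.45.
Numerator from C·adj(sI-A)·B + D·det(sI-A) = 3*s - 9.3.
H(s) = (3*s - 9.3)/(s^3 + 3.4*s^2 + 2.43*s + 0.45)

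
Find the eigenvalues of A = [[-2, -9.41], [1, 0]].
Eigenvalues solve det(λI - A) = 0.
Characteristic polynomial: λ^2 + 2*λ + 9.41 = 0.
Roots: -1 + 2.9j, -1 - 2.9j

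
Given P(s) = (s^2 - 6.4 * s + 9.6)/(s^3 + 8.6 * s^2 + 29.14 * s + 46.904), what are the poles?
Set denominator = 0: s^3 + 8.6*s^2 + 29.14*s + 46.904 = (s + 4.4)(s^2 + 4.2*s + 10.66) = 0 → Poles: -2.1 + 2.5j, -2.1 - 2.5j, -4.4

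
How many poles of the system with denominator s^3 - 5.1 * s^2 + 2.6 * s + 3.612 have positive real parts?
s^3 - 5.1*s^2 + 2.6*s + 3.612 = (s - 1.4)(s + 0.6)(s - 4.3). Poles: -0.6, 1.4, 4.3. RHP poles (Re>0): 2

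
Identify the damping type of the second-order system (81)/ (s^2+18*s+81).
Standard form: ωn²/(s²+2ζωn·s+ωn²) gives ωn=9, ζ=1.
Critically damped (ζ = 1)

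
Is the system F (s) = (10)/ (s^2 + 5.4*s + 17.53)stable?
Denominator: s^2 + 5.4*s + 17.53. Poles: -2.7 + 3.2j, -2.7 - 3.2j. All Re(p)<0: Yes (stable)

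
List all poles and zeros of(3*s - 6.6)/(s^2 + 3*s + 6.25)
Set denominator = 0: s^2 + 3*s + 6.25 = 0 → Poles: -1.5 + 2j, -1.5 - 2j
Set numerator = 0: 3*s - 6.6 = 0 → Zeros: 2.2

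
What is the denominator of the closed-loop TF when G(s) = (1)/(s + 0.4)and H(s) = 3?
Characteristic poly = G_den * H_den + G_num * H_num = (s + 0.4) + (3) = s + 3.4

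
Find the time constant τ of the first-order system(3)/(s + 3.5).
First-order system: τ = -1/pole. Pole = -3.5. τ = -1/(-3.5) = 0.2857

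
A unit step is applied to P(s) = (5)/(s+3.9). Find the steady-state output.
FVT: lim_{t→∞} y(t) = lim_{s→0} s*Y(s) where Y(s) = P(s)/s.
= lim_{s→0} P(s) = P(0) = num(0)/den(0) = 5/3.9 = 1.282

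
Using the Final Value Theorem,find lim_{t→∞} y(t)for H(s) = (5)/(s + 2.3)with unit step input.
FVT: lim_{t→∞} y(t) = lim_{s→0} s*Y(s) where Y(s) = H(s)/s.
= lim_{s→0} H(s) = H(0) = num(0)/den(0) = 5/2.3 = 2.174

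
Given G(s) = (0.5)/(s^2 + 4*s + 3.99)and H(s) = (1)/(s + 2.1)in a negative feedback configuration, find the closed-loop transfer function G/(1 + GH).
Closed-loop T = G/(1+GH).
Numerator: G_num * H_den = 0.5*s + 1.05.
Denominator: G_den * H_den + G_num * H_num = (s^3 + 6.1*s^2 + 12.39*s + 8.379) + (0.5) = s^3 + 6.1*s^2 + 12.39*s + 8.879.
T(s) = (0.5*s + 1.05)/(s^3 + 6.1*s^2 + 12.39*s + 8.879)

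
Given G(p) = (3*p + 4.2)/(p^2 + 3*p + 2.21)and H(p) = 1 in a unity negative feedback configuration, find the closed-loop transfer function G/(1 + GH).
Closed-loop T = G/(1+GH).
Numerator: G_num * H_den = 3*p + 4.2.
Denominator: G_den * H_den + G_num * H_num = (p^2 + 3*p + 2.21) + (3*p + 4.2) = p^2 + 6*p + 6.41.
T(p) = (3*p + 4.2)/(p^2 + 6*p + 6.41)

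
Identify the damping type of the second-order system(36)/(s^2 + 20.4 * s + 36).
Standard form: ωn²/(s²+2ζωn·s+ωn²) gives ωn=6, ζ=1.7.
Overdamped (ζ = 1.7 > 1)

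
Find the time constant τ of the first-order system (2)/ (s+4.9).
First-order system: τ = -1/pole. Pole = -4.9. τ = -1/(-4.9) = 0.2041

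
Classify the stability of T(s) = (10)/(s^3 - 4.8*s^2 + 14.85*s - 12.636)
Denominator: s^3 - 4.8*s^2 + 14.85*s - 12.636 = (s - 1.2)(s^2 - 3.6*s + 10.53). Poles: 1.2, 1.8 + 2.7j, 1.8 - 2.7j. Unstable (3 pole(s) in RHP)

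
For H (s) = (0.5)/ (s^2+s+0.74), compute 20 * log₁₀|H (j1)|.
Substitute s = j*1: H(j1) = -0.121768 - 0.46834j.
|H(j1)| = sqrt(Re² + Im²) = 0.4839.
20*log₁₀(0.4839) = -6.30 dB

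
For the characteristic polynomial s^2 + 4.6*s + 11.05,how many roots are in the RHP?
Poles: -2.3 + 2.4j, -2.3 - 2.4j. RHP poles (Re>0): 0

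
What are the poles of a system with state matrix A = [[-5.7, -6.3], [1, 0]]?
Eigenvalues solve det(λI - A) = 0.
Characteristic polynomial: λ^2 + 5.7*λ + 6.3 = 0.
Factor: (λ + 1.5)(λ + 4.2) = 0.
Roots: -1.5, -4.2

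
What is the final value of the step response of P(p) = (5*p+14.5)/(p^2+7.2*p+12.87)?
FVT: lim_{t→∞} y(t) = lim_{p→0} p*Y(p) where Y(p) = P(p)/p.
= lim_{p→0} P(p) = P(0) = num(0)/den(0) = 14.5/12.87 = 1.127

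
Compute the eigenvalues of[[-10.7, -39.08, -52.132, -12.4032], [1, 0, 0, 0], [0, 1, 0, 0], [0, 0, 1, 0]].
Eigenvalues solve det(λI - A) = 0.
Characteristic polynomial: λ^4 + 10.7*λ^3 + 39.08*λ^2 + 52.132*λ + 12.4032 = 0.
Factor: (λ + 3.4)(λ + 0.3)(λ + 3.8)(λ + 3.2) = 0.
Roots: -0.3, -3.2, -3.4, -3.8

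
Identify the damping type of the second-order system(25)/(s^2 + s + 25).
Standard form: ωn²/(s²+2ζωn·s+ωn²) gives ωn=5, ζ=0.1.
Underdamped (ζ = 0.1 < 1)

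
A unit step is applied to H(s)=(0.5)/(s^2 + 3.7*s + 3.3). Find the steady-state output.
FVT: lim_{t→∞} y(t) = lim_{s→0} s*Y(s) where Y(s) = H(s)/s.
= lim_{s→0} H(s) = H(0) = num(0)/den(0) = 0.5/3.3 = 0.1515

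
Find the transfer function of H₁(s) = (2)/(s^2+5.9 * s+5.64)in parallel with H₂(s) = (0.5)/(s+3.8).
Parallel: H = H₁ + H₂ = (n₁·d₂ + n₂·d₁)/(d₁·d₂).
n₁·d₂ = 2*s + 7.6. n₂·d₁ = 0.5*s^2 + 2.95*s + 2.82. Sum = 0.5*s^2 + 4.95*s + 10.42. d₁·d₂ = s^3 + 9.7*s^2 + 28.06*s + 21.432.
H(s) = (0.5*s^2 + 4.95*s + 10.42)/(s^3 + 9.7*s^2 + 28.06*s + 21.432)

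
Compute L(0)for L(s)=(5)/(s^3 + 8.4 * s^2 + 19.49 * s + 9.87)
DC gain = L(0) = num(0)/den(0) = 5/9.87 = 0.5066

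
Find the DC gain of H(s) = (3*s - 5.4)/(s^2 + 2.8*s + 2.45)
DC gain = H(0) = num(0)/den(0) = -5.4/2.45 = -2.204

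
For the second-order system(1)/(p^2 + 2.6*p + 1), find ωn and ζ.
Standard form: ωn²/(p²+2ζωn·p+ωn²).
const=1=ωn² → ωn=1, p coeff=2.6=2ζωn → ζ=1.3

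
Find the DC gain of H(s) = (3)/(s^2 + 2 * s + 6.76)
DC gain = H(0) = num(0)/den(0) = 3/6.76 = 0.4438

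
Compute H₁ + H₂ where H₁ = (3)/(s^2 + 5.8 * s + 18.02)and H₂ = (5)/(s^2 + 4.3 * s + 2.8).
Parallel: H = H₁ + H₂ = (n₁·d₂ + n₂·d₁)/(d₁·d₂).
n₁·d₂ = 3*s^2 + 12.9*s + 8.4. n₂·d₁ = 5*s^2 + 29*s + 90.1. Sum = 8*s^2 + 41.9*s + 98.5. d₁·d₂ = s^4 + 10.1*s^3 + 45.76*s^2 + 93.726*s + 50.456.
H(s) = (8*s^2 + 41.9*s + 98.5)/(s^4 + 10.1*s^3 + 45.76*s^2 + 93.726*s + 50.456)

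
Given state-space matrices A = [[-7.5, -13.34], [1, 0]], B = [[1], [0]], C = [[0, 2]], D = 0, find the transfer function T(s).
T(s) = C(sI - A)⁻¹B + D.
Characteristic polynomial det(sI - A) = s^2 + 7.5*s + 13.34.
Numerator from C·adj(sI-A)·B + D·det(sI-A) = 2.
T(s) = (2)/(s^2 + 7.5*s + 13.34)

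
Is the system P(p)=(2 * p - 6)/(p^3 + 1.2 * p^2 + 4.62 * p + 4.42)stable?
Denominator: p^3 + 1.2*p^2 + 4.62*p + 4.42 = (p + 1)(p^2 + 0.2*p + 4.42). Poles: -0.1 + 2.1j, -0.1 - 2.1j, -1. All Re(p)<0: Yes (stable)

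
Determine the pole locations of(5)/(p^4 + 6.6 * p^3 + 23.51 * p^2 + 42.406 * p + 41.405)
Set denominator = 0: p^4 + 6.6*p^3 + 23.51*p^2 + 42.406*p + 41.405 = (p^2 + 2.8*p + 6.37)(p^2 + 3.8*p + 6.5) = 0 → Poles: -1.4 + 2.1j, -1.4 - 2.1j, -1.9 + 1.7j, -1.9 - 1.7j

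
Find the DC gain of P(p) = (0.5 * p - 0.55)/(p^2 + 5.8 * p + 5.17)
DC gain = P(0) = num(0)/den(0) = -0.55/5.17 = -0.1064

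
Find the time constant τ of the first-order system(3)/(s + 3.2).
First-order system: τ = -1/pole. Pole = -3.2. τ = -1/(-3.2) = 0.3125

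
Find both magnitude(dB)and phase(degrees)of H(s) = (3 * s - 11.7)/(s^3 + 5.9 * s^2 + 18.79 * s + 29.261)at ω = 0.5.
Substitute s = j*0.5: H(j0.5) = -0.362696 + 0.174987j.
|H| = 20*log₁₀(sqrt(Re²+Im²)) = -7.90 dB.
∠H = atan2(Im, Re) = 154.24°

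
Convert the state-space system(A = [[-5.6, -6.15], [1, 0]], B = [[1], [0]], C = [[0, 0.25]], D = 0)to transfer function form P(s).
P(s) = C(sI - A)⁻¹B + D.
Characteristic polynomial det(sI - A) = s^2 + 5.6*s + 6.15.
Numerator from C·adj(sI-A)·B + D·det(sI-A) = 0.25.
P(s) = (0.25)/(s^2 + 5.6*s + 6.15)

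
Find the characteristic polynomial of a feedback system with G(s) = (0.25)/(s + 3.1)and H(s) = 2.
Characteristic poly = G_den * H_den + G_num * H_num = (s + 3.1) + (0.5) = s + 3.6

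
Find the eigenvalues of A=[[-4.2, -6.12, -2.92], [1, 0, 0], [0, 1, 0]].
Eigenvalues solve det(λI - A) = 0.
Characteristic polynomial: λ^3 + 4.2*λ^2 + 6.12*λ + 2.92 = 0.
Factor: (λ + 1)(λ^2 + 3.2*λ + 2.92) = 0.
Roots: -1, -1.6 + 0.6j, -1.6 - 0.6j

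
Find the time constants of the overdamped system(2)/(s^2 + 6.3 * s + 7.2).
Overdamped: real poles at -1.5, -4.8. τ = -1/pole → τ₁ = 0.6667, τ₂ = 0.2083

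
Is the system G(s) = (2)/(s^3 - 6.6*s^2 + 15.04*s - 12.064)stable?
Denominator: s^3 - 6.6*s^2 + 15.04*s - 12.064 = (s - 2.6)(s^2 - 4*s + 4.64). Poles: 2 + 0.8j, 2 - 0.8j, 2.6. All Re(p)<0: No (unstable)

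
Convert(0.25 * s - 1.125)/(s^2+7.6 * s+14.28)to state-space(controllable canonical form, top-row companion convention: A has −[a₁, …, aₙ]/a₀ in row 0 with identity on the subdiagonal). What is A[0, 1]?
Reachable canonical form for den = s^2 + 7.6*s + 14.28: top row of A = -[a₁,a₂,...,aₙ]/a₀, ones on the subdiagonal, zeros elsewhere.
A = [[-7.6, -14.28], [1, 0]].
A[0,1] = -14.28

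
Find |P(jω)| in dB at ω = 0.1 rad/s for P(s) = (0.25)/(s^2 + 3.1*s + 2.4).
Substitute s = j*0.1: P(j0.1) = 0.102872 - 0.0133432j.
|P(j0.1)| = sqrt(Re² + Im²) = 0.1037.
20*log₁₀(0.1037) = -19.68 dB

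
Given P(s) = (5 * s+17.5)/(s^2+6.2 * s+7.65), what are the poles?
Set denominator = 0: s^2 + 6.2*s + 7.65 = (s + 1.7)(s + 4.5) = 0 → Poles: -1.7, -4.5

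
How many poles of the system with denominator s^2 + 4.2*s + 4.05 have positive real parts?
s^2 + 4.2*s + 4.05 = (s + 2.7)(s + 1.5). Poles: -1.5, -2.7. RHP poles (Re>0): 0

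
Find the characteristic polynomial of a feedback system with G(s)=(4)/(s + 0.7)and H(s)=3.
Characteristic poly = G_den * H_den + G_num * H_num = (s + 0.7) + (12) = s + 12.7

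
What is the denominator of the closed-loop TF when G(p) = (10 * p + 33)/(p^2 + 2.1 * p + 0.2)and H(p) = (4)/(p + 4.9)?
Characteristic poly = G_den * H_den + G_num * H_num = (p^3 + 7*p^2 + 10.49*p + 0.98) + (40*p + 132) = p^3 + 7*p^2 + 50.49*p + 132.98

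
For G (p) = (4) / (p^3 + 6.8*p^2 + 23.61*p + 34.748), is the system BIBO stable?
Denominator: p^3 + 6.8*p^2 + 23.61*p + 34.748 = (p + 2.8)(p^2 + 4*p + 12.41). Poles: -2 + 2.9j, -2 - 2.9j, -2.8. All Re(p)<0: Yes (stable)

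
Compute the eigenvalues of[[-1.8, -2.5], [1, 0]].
Eigenvalues solve det(λI - A) = 0.
Characteristic polynomial: λ^2 + 1.8*λ + 2.5 = 0.
Roots: -0.9 + 1.3j, -0.9 - 1.3j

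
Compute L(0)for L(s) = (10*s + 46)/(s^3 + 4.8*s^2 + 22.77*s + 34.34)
DC gain = L(0) = num(0)/den(0) = 46/34.34 = 1.34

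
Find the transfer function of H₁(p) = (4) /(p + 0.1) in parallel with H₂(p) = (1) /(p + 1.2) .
Parallel: H = H₁ + H₂ = (n₁·d₂ + n₂·d₁)/(d₁·d₂).
n₁·d₂ = 4*p + 4.8. n₂·d₁ = p + 0.1. Sum = 5*p + 4.9. d₁·d₂ = p^2 + 1.3*p + 0.12.
H(p) = (5*p + 4.9)/(p^2 + 1.3*p + 0.12)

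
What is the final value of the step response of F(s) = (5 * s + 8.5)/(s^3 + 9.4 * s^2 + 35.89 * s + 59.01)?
FVT: lim_{t→∞} y(t) = lim_{s→0} s*Y(s) where Y(s) = F(s)/s.
= lim_{s→0} F(s) = F(0) = num(0)/den(0) = 8.5/59.01 = 0.144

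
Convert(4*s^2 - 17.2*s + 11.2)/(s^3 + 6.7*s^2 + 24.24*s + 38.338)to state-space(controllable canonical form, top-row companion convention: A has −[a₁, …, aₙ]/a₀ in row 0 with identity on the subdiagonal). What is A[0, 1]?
Reachable canonical form for den = s^3 + 6.7*s^2 + 24.24*s + 38.338: top row of A = -[a₁,a₂,...,aₙ]/a₀, ones on the subdiagonal, zeros elsewhere.
A = [[-6.7, -24.24, -38.338], [1, 0, 0], [0, 1, 0]].
A[0,1] = -24.24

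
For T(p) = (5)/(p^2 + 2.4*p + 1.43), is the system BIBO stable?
Denominator: p^2 + 2.4*p + 1.43 = (p + 1.3)(p + 1.1). Poles: -1.1, -1.3. All Re(p)<0: Yes (stable)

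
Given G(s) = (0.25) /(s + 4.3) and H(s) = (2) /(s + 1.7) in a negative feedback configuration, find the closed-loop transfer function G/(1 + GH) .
Closed-loop T = G/(1+GH).
Numerator: G_num * H_den = 0.25*s + 0.425.
Denominator: G_den * H_den + G_num * H_num = (s^2 + 6*s + 7.31) + (0.5) = s^2 + 6*s + 7.81.
T(s) = (0.25*s + 0.425)/(s^2 + 6*s + 7.81)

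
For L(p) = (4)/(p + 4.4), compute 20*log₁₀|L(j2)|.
Substitute p = j*2: L(j2) = 0.753425 - 0.342466j.
|L(j2)| = sqrt(Re² + Im²) = 0.8276.
20*log₁₀(0.8276) = -1.64 dB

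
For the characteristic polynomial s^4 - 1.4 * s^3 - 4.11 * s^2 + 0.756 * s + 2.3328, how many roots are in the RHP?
s^4 - 1.4*s^3 - 4.11*s^2 + 0.756*s + 2.3328 = (s - 2.7)(s + 0.9)(s + 1.2)(s - 0.8). Poles: -0.9, -1.2, 0.8, 2.7. RHP poles (Re>0): 2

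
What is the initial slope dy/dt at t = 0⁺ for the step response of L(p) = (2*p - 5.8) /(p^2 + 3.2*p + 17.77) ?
IVT: y'(0⁺) = lim_{p→∞} p²·Y(p) = lim_{p→∞} p·L(p).
deg(num) = 1, deg(den) = 2, relative degree = 1, so p·L(p) → (leading num)/(leading den) = 2/1 = 2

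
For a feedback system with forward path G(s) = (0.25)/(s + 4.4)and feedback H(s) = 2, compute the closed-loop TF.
Closed-loop T = G/(1+GH).
Numerator: G_num * H_den = 0.25.
Denominator: G_den * H_den + G_num * H_num = (s + 4.4) + (0.5) = s + 4.9.
T(s) = (0.25)/(s + 4.9)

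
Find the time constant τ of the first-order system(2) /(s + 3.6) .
First-order system: τ = -1/pole. Pole = -3.6. τ = -1/(-3.6) = 0.2778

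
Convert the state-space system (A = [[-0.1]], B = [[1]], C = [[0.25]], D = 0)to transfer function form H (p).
H(p) = C(pI - A)⁻¹B + D.
Characteristic polynomial det(pI - A) = p + 0.1.
Numerator from C·adj(pI-A)·B + D·det(pI-A) = 0.25.
H(p) = (0.25)/(p + 0.1)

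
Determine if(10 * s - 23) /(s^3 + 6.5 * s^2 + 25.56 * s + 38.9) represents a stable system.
Denominator: s^3 + 6.5*s^2 + 25.56*s + 38.9 = (s + 2.5)(s^2 + 4*s + 15.56). Poles: -2 + 3.4j, -2 - 3.4j, -2.5. All Re(p)<0: Yes (stable)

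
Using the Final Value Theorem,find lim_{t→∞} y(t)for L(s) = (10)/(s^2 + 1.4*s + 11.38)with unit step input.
FVT: lim_{t→∞} y(t) = lim_{s→0} s*Y(s) where Y(s) = L(s)/s.
= lim_{s→0} L(s) = L(0) = num(0)/den(0) = 10/11.38 = 0.8787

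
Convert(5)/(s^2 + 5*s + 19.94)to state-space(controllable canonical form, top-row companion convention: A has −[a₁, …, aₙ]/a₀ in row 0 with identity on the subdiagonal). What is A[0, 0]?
Reachable canonical form for den = s^2 + 5*s + 19.94: top row of A = -[a₁,a₂,...,aₙ]/a₀, ones on the subdiagonal, zeros elsewhere.
A = [[-5, -19.94], [1, 0]].
A[0,0] = -5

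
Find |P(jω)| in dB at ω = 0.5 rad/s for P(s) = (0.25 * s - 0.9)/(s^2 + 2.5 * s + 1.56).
Substitute s = j*0.5: P(j0.5) = -0.311947 + 0.393079j.
|P(j0.5)| = sqrt(Re² + Im²) = 0.5018.
20*log₁₀(0.5018) = -5.99 dB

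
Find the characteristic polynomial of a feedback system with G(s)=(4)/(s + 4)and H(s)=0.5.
Characteristic poly = G_den * H_den + G_num * H_num = (s + 4) + (2) = s + 6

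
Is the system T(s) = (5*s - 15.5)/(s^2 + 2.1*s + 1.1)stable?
Denominator: s^2 + 2.1*s + 1.1 = (s + 1)(s + 1.1). Poles: -1, -1.1. All Re(p)<0: Yes (stable)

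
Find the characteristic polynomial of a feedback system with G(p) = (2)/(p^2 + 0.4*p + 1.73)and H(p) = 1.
Characteristic poly = G_den * H_den + G_num * H_num = (p^2 + 0.4*p + 1.73) + (2) = p^2 + 0.4*p + 3.73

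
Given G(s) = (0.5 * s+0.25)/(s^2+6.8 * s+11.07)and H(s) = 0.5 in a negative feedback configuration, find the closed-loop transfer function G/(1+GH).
Closed-loop T = G/(1+GH).
Numerator: G_num * H_den = 0.5*s + 0.25.
Denominator: G_den * H_den + G_num * H_num = (s^2 + 6.8*s + 11.07) + (0.25*s + 0.125) = s^2 + 7.05*s + 11.195.
T(s) = (0.5*s + 0.25)/(s^2 + 7.05*s + 11.195)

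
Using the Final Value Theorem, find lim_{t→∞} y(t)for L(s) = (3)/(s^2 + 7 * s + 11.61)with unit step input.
FVT: lim_{t→∞} y(t) = lim_{s→0} s*Y(s) where Y(s) = L(s)/s.
= lim_{s→0} L(s) = L(0) = num(0)/den(0) = 3/11.61 = 0.2584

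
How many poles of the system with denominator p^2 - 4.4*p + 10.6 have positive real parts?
Poles: 2.2 + 2.4j, 2.2 - 2.4j. RHP poles (Re>0): 2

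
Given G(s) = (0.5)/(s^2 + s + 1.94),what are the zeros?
Numerator is a nonzero constant (0.5) → Zeros: none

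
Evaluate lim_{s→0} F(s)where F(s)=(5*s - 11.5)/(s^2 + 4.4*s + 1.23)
DC gain = F(0) = num(0)/den(0) = -11.5/1.23 = -9.35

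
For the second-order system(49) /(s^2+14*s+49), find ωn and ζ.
Standard form: ωn²/(s²+2ζωn·s+ωn²).
const=49=ωn² → ωn=7, s coeff=14=2ζωn → ζ=1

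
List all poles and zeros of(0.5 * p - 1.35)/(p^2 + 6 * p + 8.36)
Set denominator = 0: p^2 + 6*p + 8.36 = (p + 2.2)(p + 3.8) = 0 → Poles: -2.2, -3.8
Set numerator = 0: 0.5*p - 1.35 = 0 → Zeros: 2.7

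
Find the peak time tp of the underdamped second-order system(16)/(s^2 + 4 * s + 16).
Standard form: ωn²/(s²+2ζωn·s+ωn²) → ωn = 4, ζ = 0.5.
ωd = ωn·√(1-ζ²) = 4·√(1-0.5²) = 3.464.
tp = π/ωd = π/3.464 = 0.9069 s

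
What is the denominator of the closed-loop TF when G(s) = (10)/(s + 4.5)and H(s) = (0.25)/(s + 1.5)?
Characteristic poly = G_den * H_den + G_num * H_num = (s^2 + 6*s + 6.75) + (2.5) = s^2 + 6*s + 9.25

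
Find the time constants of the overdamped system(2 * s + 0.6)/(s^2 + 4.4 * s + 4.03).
Overdamped: real poles at -3.1, -1.3. τ = -1/pole → τ₁ = 0.3226, τ₂ = 0.7692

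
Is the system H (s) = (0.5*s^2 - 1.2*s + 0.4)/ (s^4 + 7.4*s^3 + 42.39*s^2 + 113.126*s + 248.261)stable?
Denominator: s^4 + 7.4*s^3 + 42.39*s^2 + 113.126*s + 248.261 = (s^2 + 2*s + 14.69)(s^2 + 5.4*s + 16.9). Poles: -1 + 3.7j, -1 - 3.7j, -2.7 + 3.1j, -2.7 - 3.1j. All Re(p)<0: Yes (stable)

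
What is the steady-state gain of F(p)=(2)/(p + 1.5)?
DC gain = F(0) = num(0)/den(0) = 2/1.5 = 1.333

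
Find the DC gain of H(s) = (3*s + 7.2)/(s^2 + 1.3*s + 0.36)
DC gain = H(0) = num(0)/den(0) = 7.2/0.36 = 20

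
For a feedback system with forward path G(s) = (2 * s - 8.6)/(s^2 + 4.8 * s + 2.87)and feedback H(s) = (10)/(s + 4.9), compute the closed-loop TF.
Closed-loop T = G/(1+GH).
Numerator: G_num * H_den = 2*s^2 + 1.2*s - 42.14.
Denominator: G_den * H_den + G_num * H_num = (s^3 + 9.7*s^2 + 26.39*s + 14.063) + (20*s - 86) = s^3 + 9.7*s^2 + 46.39*s - 71.937.
T(s) = (2*s^2 + 1.2*s - 42.14)/(s^3 + 9.7*s^2 + 46.39*s - 71.937)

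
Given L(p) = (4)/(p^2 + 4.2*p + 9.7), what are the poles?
Set denominator = 0: p^2 + 4.2*p + 9.7 = 0 → Poles: -2.1 + 2.3j, -2.1 - 2.3j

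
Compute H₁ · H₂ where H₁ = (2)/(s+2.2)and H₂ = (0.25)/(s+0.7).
Series: H = H₁ · H₂ = (n₁·n₂)/(d₁·d₂).
Num: n₁·n₂ = 0.5. Den: d₁·d₂ = s^2 + 2.9*s + 1.54.
H(s) = (0.5)/(s^2 + 2.9*s + 1.54)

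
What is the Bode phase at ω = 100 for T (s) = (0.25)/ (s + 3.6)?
Substitute s = j*100: T(j100) = 8.98835e-05 - 0.00249676j.
∠T(j100) = atan2(Im, Re) = atan2(-0.00249676, 8.98835e-05) = -87.94°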